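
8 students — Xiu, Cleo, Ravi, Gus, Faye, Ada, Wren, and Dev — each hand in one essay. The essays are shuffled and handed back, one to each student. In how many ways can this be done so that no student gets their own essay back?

Let Aᵢ be the assignments in which student i gets their own essay. We want the size of the complement of A₁∪…∪A_8.
By inclusion–exclusion this is Σ_{j=0}^{8} (−1)^j C(8,j)·(8−j)!.
Computing: 40320 − 40320 + 20160 − 6720 + 1680 − 336 + 56 − 8 + 1 = 14833.

14833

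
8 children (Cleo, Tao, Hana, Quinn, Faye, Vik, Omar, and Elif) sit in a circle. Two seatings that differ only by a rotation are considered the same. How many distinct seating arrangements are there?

Fix one person's seat to break rotational symmetry; the remaining 7 people can be arranged in (7)! = 5040 ways.

5040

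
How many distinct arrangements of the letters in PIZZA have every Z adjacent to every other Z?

24

Treat the 2 copies of Z as a single block. The multiset to arrange is then {ZZ, A, I, P}, 4 items in all.
All 4 items are distinct, so there are (4)! = 24 arrangements.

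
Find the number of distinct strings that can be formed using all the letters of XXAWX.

XXAWX has 5 letters with X appearing 3 times.
The number of distinct arrangements is 5!/(3!) = 120/6 = 20.

20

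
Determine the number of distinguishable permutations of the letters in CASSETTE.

The 8 letters of CASSETTE have repeats: E appearing twice, S appearing twice, and T appearing twice.
So there are 8! / (2!·2!·2!) = 5040 distinguishable arrangements.

5040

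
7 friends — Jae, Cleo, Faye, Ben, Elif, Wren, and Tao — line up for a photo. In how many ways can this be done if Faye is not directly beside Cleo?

3600

Of the 7! = 5040 arrangements, those with Faye and Cleo adjacent number 2 × 6! = 1440 (treat the pair as a block with 2 internal orders).
Complementary counting: 5040 − 1440 = 3600.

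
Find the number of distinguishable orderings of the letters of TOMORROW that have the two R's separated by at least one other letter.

Total arrangements of TOMORROW: 8!/(3!·2!) = 3360.
Arrangements with the R's together: treat RR as one letter, giving (7)!/(3!) = 840.
Hence 3360 − 840 = 2520.

2520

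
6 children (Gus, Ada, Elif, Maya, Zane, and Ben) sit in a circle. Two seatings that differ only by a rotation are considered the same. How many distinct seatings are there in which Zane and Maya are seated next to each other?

48

Glue Zane and Maya into a block (2 internal orders). Seating 5 units around a circle gives (4)! arrangements.
So 2 × (4)! = 2 × 24 = 48.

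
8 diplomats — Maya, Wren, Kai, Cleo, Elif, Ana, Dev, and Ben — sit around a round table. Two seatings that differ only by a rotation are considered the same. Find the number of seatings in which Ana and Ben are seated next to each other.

1440

Glue Ana and Ben into a block (2 internal orders). Seating 7 units around a circle gives (6)! arrangements.
So 2 × (6)! = 2 × 720 = 1440.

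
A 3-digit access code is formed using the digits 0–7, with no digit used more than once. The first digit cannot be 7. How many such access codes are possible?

The first digit has 8−1 = 7 choices (anything except 7).
The remaining 2 digits are filled from the other 7 symbols without repetition: 7 × 6 = 42.
Total: 7 × 42 = 294.

294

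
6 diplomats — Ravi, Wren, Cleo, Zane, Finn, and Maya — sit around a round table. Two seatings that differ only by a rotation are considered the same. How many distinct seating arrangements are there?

120

Around a circle, 6 distinct people have 6!/6 = (5)! = 120 rotationally distinct seatings.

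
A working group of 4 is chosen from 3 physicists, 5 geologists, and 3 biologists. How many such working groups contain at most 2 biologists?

322

Split by how many biologists are chosen (0 through 2).
Sum: C(3,0)·C(8,4) + C(3,1)·C(8,3) + C(3,2)·C(8,2) = 70 + 168 + 84 = 322.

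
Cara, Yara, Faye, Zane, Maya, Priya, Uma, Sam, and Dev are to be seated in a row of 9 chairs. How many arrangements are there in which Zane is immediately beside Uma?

Place the 7 others and the Zane-Uma pair as 8 objects in a line; the pair has 2 internal arrangements.
So the count is 2·(8)! = 80640.

80640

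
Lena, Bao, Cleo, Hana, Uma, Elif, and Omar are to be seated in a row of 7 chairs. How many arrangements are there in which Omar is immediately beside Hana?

1440

Place the 5 others and the Omar-Hana pair as 6 objects in a line; the pair has 2 internal arrangements.
That gives 2 × 6! = 2 × 720 = 1440.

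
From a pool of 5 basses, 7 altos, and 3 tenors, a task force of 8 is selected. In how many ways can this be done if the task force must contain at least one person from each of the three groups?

5894

Total 8-person selections from all 15: C(15,8) = 6435.
Subtract selections that omit an entire group: no basses → C(10,8) = 45; no altos → C(8,8) = 1; no tenors → C(12,8) = 495.
Add back selections omitting two groups (i.e. drawn from a single group): C(5,8) + C(7,8) + C(3,8) = 0.
By inclusion–exclusion: 6435 − 541 + 0 = 5894.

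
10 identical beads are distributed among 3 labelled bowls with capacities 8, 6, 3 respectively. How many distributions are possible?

25

By stars and bars, unrestricted non-negative solutions to x_1+…+x_3 = 10 number C(10+2,2) = 66.
Subtract solutions that violate a single cap (substitute x_i' = x_i − (cap_i+1)): x_1 ≥ 9 gives C(3,2) = 3; x_2 ≥ 7 gives C(5,2) = 10; x_3 ≥ 4 gives C(8,2) = 28. Together 41.
No two caps can be exceeded simultaneously, so the pair terms are all 0.
By inclusion–exclusion the count is 66 − 41 + 0 = 25.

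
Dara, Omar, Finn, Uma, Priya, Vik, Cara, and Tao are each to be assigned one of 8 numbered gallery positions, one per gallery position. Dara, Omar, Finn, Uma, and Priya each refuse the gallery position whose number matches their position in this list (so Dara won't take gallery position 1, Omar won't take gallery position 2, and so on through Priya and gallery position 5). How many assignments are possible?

21234

Let Aᵢ (for 1 ≤ i ≤ 5) be the placements that put person i in their forbidden gallery position. Any j of these fix j positions, leaving (8−j)! ways to fill the rest, and there are C(5,j) ways to pick which j.
By inclusion–exclusion, the number of valid placements is Σ_{j=0}^{5} (−1)^j C(5,j)·(8−j)!.
Computing: 40320 − 25200 + 7200 − 1200 + 120 − 6 = 21234.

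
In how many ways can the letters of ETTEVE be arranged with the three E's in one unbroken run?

12

Treat the 3 copies of E as a single block. The multiset to arrange is then {EEE, T, T, V}, 4 items in all.
That gives (4)!/(2!) = 12 arrangements.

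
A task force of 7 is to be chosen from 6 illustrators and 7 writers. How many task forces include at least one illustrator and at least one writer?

Total 7-person selections from all 13: C(13,7) = 1716.
Subtract selections that omit an entire group: no illustrators → C(7,7) = 1; no writers → C(6,7) = 0.
Both groups omitted at once is impossible, so 1716 − 1 = 1715.

1715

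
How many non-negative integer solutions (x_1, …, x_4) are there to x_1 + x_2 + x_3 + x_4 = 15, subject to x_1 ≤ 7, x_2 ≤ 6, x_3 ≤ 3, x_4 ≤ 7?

124

By stars and bars, unrestricted non-negative solutions to x_1+…+x_4 = 15 number C(15+3,3) = 816.
Subtract solutions that violate a single cap (substitute x_i' = x_i − (cap_i+1)): x_1 ≥ 8 gives C(10,3) = 120; x_2 ≥ 7 gives C(11,3) = 165; x_3 ≥ 4 gives C(14,3) = 364; x_4 ≥ 8 gives C(10,3) = 120. Together 769.
Add back pairs where two caps are both exceeded: 1 + 20 + 0 + 35 + 1 + 20 = 77.
By inclusion–exclusion the count is 816 − 769 + 77 = 124.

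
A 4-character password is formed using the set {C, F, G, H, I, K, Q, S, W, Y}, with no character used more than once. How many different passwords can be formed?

5040

With no repetition, fill the 4 characters in order: 10 choices, then 9, down to 7.
10 × 9 × 8 × 7 = 5040.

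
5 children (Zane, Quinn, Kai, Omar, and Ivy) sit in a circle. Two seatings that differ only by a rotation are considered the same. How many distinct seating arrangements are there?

Fix one person's seat to break rotational symmetry; the remaining 4 people can be arranged in (4)! = 24 ways.

24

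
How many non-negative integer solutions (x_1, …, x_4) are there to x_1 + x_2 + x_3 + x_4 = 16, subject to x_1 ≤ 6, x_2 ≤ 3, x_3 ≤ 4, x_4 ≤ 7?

Without the upper bounds there are C(19,3) = 969 ways to split 16 among 4 variables.
Subtract solutions that violate a single cap (substitute x_i' = x_i − (cap_i+1)): x_1 ≥ 7 gives C(12,3) = 220; x_2 ≥ 4 gives C(15,3) = 455; x_3 ≥ 5 gives C(14,3) = 364; x_4 ≥ 8 gives C(11,3) = 165. Together 1204.
Add back pairs where two caps are both exceeded: 56 + 35 + 4 + 120 + 35 + 20 = 270.
Subtract triples: 1 + 0 + 0 + 0 = 1.
By inclusion–exclusion the count is 969 − 1204 + 270 − 1 = 34.

34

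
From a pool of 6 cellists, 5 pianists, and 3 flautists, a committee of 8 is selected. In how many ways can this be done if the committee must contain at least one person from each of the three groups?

2828

Total 8-person selections from all 14: C(14,8) = 3003.
Selections missing a whole group: no cellists → C(8,8) = 1; no pianists → C(9,8) = 9; no flautists → C(11,8) = 165.
Add back selections omitting two groups (i.e. drawn from a single group): C(6,8) + C(5,8) + C(3,8) = 0.
By inclusion–exclusion: 3003 − 175 + 0 = 2828.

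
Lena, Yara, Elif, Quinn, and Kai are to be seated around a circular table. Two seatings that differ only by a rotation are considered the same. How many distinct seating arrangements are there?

Fix one person's seat to break rotational symmetry; the remaining 4 people can be arranged in (4)! = 24 ways.

24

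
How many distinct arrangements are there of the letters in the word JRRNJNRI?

1680

The 8 letters of JRRNJNRI have repeats: J appearing twice, N appearing twice, and R appearing 3 times.
Dividing 8! = 40320 by 3!·2!·2! = 24 for the repeated letters gives 1680.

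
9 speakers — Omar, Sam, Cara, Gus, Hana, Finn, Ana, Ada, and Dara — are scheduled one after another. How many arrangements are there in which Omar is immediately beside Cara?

80640

Place the 7 others and the Omar-Cara pair as 8 objects in a line; the pair has 2 internal arrangements.
That gives 2 × 8! = 2 × 40320 = 80640.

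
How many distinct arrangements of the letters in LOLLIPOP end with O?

With the last slot taken by O, it remains to arrange the other 7 letters (LLLIPOP).
Those 7 letters have L appearing 3 times and P appearing twice, giving (7)!/(3!·2!) = 420.

420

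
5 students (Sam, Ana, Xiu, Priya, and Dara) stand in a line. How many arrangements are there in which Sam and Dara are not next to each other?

There are 5! = 120 arrangements in all. If Sam and Dara are adjacent, merging them into one block gives 2·(4)! = 48 arrangements.
Complementary counting: 120 − 48 = 72.

72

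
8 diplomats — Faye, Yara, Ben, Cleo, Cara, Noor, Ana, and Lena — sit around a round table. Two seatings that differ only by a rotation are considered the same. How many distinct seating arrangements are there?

5040

Around a circle, 8 distinct people have 8!/8 = (7)! = 5040 rotationally distinct seatings.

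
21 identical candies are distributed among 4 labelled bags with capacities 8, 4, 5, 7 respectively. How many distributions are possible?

20

Ignoring the caps, the number of non-negative solutions to x_1+…+x_4 = 21 is C(24,3) = 2024.
Subtract solutions that violate a single cap (substitute x_i' = x_i − (cap_i+1)): x_1 ≥ 9 gives C(15,3) = 455; x_2 ≥ 5 gives C(19,3) = 969; x_3 ≥ 6 gives C(18,3) = 816; x_4 ≥ 8 gives C(16,3) = 560. Together 2800.
Add back pairs where two caps are both exceeded: 120 + 84 + 35 + 286 + 165 + 120 = 810.
Subtract triples: 4 + 0 + 0 + 10 = 14.
By inclusion–exclusion the count is 2024 − 2800 + 810 − 14 = 20.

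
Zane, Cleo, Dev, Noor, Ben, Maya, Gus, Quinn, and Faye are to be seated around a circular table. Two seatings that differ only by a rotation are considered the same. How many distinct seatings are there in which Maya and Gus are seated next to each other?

Treat {Maya, Gus} as one unit (2 internal orders) and seat the resulting 8 units around the table: (7)! circular arrangements.
So 2 × (7)! = 2 × 5040 = 10080.

10080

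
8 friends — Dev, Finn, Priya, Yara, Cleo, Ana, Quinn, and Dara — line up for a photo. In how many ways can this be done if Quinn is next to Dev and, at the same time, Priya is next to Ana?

Treat {Quinn,Dev} as one block (2 orders) and {Priya,Ana} as another (2 orders).
That leaves 6 units to arrange: 2 × 2 × 6! = 4 × 720 = 2880.

2880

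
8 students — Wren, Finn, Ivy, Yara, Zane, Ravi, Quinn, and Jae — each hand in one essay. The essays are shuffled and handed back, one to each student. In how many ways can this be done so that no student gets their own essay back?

Count assignments avoiding every fixed point. For any j of the 8 students fixed to their own essay, the other 8−j can be arranged in (8−j)! ways.
By inclusion–exclusion this is Σ_{j=0}^{8} (−1)^j C(8,j)·(8−j)!.
Computing: 40320 − 40320 + 20160 − 6720 + 1680 − 336 + 56 − 8 + 1 = 14833.

14833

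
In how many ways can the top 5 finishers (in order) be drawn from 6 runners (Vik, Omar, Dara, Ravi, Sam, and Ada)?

There are 6 choices for 1st place, 5 for 2nd, and so on down to 2 for position 5.
That gives 6 × 5 × 4 × 3 × 2 = 720.

720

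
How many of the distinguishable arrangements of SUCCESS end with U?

60

Fix U in the last position and arrange the remaining 6 letters.
Those 6 letters have C appearing twice and S appearing 3 times, giving (6)!/(3!·2!) = 60.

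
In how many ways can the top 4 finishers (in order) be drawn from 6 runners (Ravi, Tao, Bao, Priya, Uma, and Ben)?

360

There are 6 choices for 1st place, 5 for 2nd, and so on down to 3 for position 4.
That gives 6 × 5 × 4 × 3 = 360.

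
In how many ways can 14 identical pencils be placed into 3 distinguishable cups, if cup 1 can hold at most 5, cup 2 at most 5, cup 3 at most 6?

Ignoring the caps, the number of non-negative solutions to x_1+…+x_3 = 14 is C(16,2) = 120.
Subtract solutions that violate a single cap (substitute x_i' = x_i − (cap_i+1)): x_1 ≥ 6 gives C(10,2) = 45; x_2 ≥ 6 gives C(10,2) = 45; x_3 ≥ 7 gives C(9,2) = 36. Together 126.
Add back pairs where two caps are both exceeded: 6 + 3 + 3 = 12.
By inclusion–exclusion the count is 120 − 126 + 12 = 6.

6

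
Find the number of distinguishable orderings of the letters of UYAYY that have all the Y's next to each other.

Treat the 3 copies of Y as a single block. The multiset to arrange is then {YYY, A, U}, 3 items in all.
All 3 items are distinct, so there are (3)! = 6 arrangements.

6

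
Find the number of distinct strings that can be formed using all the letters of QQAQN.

20

QQAQN has 5 letters with Q appearing 3 times.
Dividing 5! = 120 by 3! = 6 for the repeated letters gives 20.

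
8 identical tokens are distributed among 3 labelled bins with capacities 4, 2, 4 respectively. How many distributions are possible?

Ignoring the caps, the number of non-negative solutions to x_1+…+x_3 = 8 is C(10,2) = 45.
Subtract solutions that violate a single cap (substitute x_i' = x_i − (cap_i+1)): x_1 ≥ 5 gives C(5,2) = 10; x_2 ≥ 3 gives C(7,2) = 21; x_3 ≥ 5 gives C(5,2) = 10. Together 41.
Add back pairs where two caps are both exceeded: 1 + 0 + 1 = 2.
By inclusion–exclusion the count is 45 − 41 + 2 = 6.

6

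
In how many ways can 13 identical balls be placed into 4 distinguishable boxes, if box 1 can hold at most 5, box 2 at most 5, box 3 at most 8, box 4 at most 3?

By stars and bars, unrestricted non-negative solutions to x_1+…+x_4 = 13 number C(13+3,3) = 560.
Subtract solutions that violate a single cap (substitute x_i' = x_i − (cap_i+1)): x_1 ≥ 6 gives C(10,3) = 120; x_2 ≥ 6 gives C(10,3) = 120; x_3 ≥ 9 gives C(7,3) = 35; x_4 ≥ 4 gives C(12,3) = 220. Together 495.
Add back pairs where two caps are both exceeded: 4 + 0 + 20 + 0 + 20 + 1 = 45.
By inclusion–exclusion the count is 560 − 495 + 45 = 110.

110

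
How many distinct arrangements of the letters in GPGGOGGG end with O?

With the last slot taken by O, it remains to arrange the other 7 letters (GPGGGGG).
Those 7 letters have G appearing 6 times, giving (7)!/(6!) = 7.

7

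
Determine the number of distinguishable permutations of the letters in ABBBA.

ABBBA has 5 letters with A appearing twice and B appearing 3 times.
So there are 5! / (3!·2!) = 10 distinguishable arrangements.

10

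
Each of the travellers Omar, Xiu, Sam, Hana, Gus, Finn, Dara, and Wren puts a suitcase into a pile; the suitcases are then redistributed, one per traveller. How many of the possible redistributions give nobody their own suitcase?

14833

This is the derangement count D_8: permutations of 8 items with no fixed point.
By inclusion–exclusion this is Σ_{j=0}^{8} (−1)^j C(8,j)·(8−j)!.
Computing: 40320 − 40320 + 20160 − 6720 + 1680 − 336 + 56 − 8 + 1 = 14833.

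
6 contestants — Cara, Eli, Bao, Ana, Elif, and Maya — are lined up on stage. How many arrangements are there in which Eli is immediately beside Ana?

Treat {Eli, Ana} as a single unit. There are 5 units to order, and the pair itself can be ordered 2 ways.
That gives 2 × 5! = 2 × 120 = 240.

240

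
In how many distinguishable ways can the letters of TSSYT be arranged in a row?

Letter multiplicities in TSSYT: S×2, T×2, Y×1.
The number of distinct arrangements is 5!/(2!·2!) = 120/4 = 30.

30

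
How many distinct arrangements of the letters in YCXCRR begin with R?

60

With the first slot taken by R, it remains to arrange the other 5 letters (YCXCR).
Those 5 letters have C appearing twice, giving (5)!/(2!) = 60.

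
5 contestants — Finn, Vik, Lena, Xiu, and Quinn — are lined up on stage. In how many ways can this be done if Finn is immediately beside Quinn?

48

Treat {Finn, Quinn} as a single unit. There are 4 units to order, and the pair itself can be ordered 2 ways.
That gives 2 × 4! = 2 × 24 = 48.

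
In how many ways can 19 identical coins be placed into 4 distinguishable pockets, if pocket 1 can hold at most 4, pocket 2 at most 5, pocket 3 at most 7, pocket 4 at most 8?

55

Ignoring the caps, the number of non-negative solutions to x_1+…+x_4 = 19 is C(22,3) = 1540.
Subtract solutions that violate a single cap (substitute x_i' = x_i − (cap_i+1)): x_1 ≥ 5 gives C(17,3) = 680; x_2 ≥ 6 gives C(16,3) = 560; x_3 ≥ 8 gives C(14,3) = 364; x_4 ≥ 9 gives C(13,3) = 286. Together 1890.
Add back pairs where two caps are both exceeded: 165 + 84 + 56 + 56 + 35 + 10 = 406.
Subtract triples: 1 + 0 + 0 + 0 = 1.
By inclusion–exclusion the count is 1540 − 1890 + 406 − 1 = 55.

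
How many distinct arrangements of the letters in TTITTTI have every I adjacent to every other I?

6

Treat the 2 copies of I as a single block. The multiset to arrange is then {II, T, T, T, T, T}, 6 items in all.
That gives (6)!/(5!) = 6 arrangements.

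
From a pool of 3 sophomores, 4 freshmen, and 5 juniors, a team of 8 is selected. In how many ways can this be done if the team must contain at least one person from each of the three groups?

485

With no constraint there are C(12,8) = 495 possible selections.
Subtract selections that omit an entire group: no sophomores → C(9,8) = 9; no freshmen → C(8,8) = 1; no juniors → C(7,8) = 0.
Add back selections omitting two groups (i.e. drawn from a single group): C(3,8) + C(4,8) + C(5,8) = 0.
By inclusion–exclusion: 495 − 10 + 0 = 485.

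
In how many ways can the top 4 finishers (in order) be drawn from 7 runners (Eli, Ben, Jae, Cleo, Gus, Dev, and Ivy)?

840

This is an ordered selection of 4 from 7: P(7,4).
That gives 7 × 6 × 5 × 4 = 840.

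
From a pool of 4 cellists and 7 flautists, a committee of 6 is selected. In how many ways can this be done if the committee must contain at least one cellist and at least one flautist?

With no constraint there are C(11,6) = 462 possible selections.
Subtract selections that omit an entire group: no cellists → C(7,6) = 7; no flautists → C(4,6) = 0.
Both groups omitted at once is impossible, so 462 − 7 = 455.

455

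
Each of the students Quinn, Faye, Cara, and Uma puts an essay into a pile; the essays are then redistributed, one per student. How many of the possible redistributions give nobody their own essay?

Count assignments avoiding every fixed point. For any j of the 4 students fixed to their own essay, the other 4−j can be arranged in (4−j)! ways.
By inclusion–exclusion this is Σ_{j=0}^{4} (−1)^j C(4,j)·(4−j)!.
Computing: 24 − 24 + 12 − 4 + 1 = 9.

9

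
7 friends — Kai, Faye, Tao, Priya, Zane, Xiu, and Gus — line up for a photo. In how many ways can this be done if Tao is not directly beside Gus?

3600

There are 7! = 5040 arrangements in all. If Tao and Gus are adjacent, merging them into one block gives 2·(6)! = 1440 arrangements.
So 5040 − 1440 = 3600 arrangements keep them apart.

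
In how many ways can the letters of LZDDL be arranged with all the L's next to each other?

Treat the 2 copies of L as a single block. The multiset to arrange is then {LL, D, D, Z}, 4 items in all.
That gives (4)!/(2!) = 12 arrangements.

12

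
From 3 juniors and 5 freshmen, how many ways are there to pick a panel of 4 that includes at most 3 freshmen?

65

Split by how many freshmen are chosen (0 through 3).
Sum: C(5,0)·C(3,4) + C(5,1)·C(3,3) + C(5,2)·C(3,2) + C(5,3)·C(3,1) = 0 + 5 + 30 + 30 = 65.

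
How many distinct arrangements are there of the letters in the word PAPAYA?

The 6 letters of PAPAYA have repeats: A appearing 3 times and P appearing twice.
The number of distinct arrangements is 6!/(3!·2!) = 720/12 = 60.

60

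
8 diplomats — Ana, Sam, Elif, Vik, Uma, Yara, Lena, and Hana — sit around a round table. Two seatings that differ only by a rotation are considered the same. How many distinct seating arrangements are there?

Around a circle, 8 distinct people have 8!/8 = (7)! = 5040 rotationally distinct seatings.

5040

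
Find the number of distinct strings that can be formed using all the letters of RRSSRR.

Letter multiplicities in RRSSRR: R×4, S×2.
Dividing 6! = 720 by 4!·2! = 48 for the repeated letters gives 15.

15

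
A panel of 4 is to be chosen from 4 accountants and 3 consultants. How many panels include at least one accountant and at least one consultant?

34

Unrestricted: C(7,4) = 35 ways to pick any 4 of the 7.
Subtract selections that omit an entire group: no accountants → C(3,4) = 0; no consultants → C(4,4) = 1.
Both groups omitted at once is impossible, so 35 − 1 = 34.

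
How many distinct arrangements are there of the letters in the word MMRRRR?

15

MMRRRR has 6 letters with M appearing twice and R appearing 4 times.
Dividing 6! = 720 by 4!·2! = 48 for the repeated letters gives 15.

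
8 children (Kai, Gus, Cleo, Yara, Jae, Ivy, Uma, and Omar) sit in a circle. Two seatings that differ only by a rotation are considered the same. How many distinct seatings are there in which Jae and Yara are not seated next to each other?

Without the restriction there are (7)! = 5040 seatings.
Seatings with Jae beside Yara: treat them as a block with 2 internal orders, giving 2 × (6)! = 1440.
Subtracting, 5040 − 1440 = 3600.

3600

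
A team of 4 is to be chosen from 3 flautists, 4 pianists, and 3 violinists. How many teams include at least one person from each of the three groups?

126

Total 4-person selections from all 10: C(10,4) = 210.
Selections missing a whole group: no flautists → C(7,4) = 35; no pianists → C(6,4) = 15; no violinists → C(7,4) = 35.
Add back selections omitting two groups (i.e. drawn from a single group): C(3,4) + C(4,4) + C(3,4) = 1.
By inclusion–exclusion: 210 − 85 + 1 = 126.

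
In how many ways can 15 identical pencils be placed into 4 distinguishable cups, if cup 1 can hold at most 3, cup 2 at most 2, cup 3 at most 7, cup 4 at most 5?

10

Ignoring the caps, the number of non-negative solutions to x_1+…+x_4 = 15 is C(18,3) = 816.
Subtract solutions that violate a single cap (substitute x_i' = x_i − (cap_i+1)): x_1 ≥ 4 gives C(14,3) = 364; x_2 ≥ 3 gives C(15,3) = 455; x_3 ≥ 8 gives C(10,3) = 120; x_4 ≥ 6 gives C(12,3) = 220. Together 1159.
Add back pairs where two caps are both exceeded: 165 + 20 + 56 + 35 + 84 + 4 = 364.
Subtract triples: 1 + 10 + 0 + 0 = 11.
By inclusion–exclusion the count is 816 − 1159 + 364 − 11 = 10.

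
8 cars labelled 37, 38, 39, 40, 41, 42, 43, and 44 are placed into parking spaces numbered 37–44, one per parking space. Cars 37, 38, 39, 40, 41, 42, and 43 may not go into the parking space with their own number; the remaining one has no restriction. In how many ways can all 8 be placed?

Let Aᵢ (for 37 ≤ i ≤ 43) be the placements that put car i in its forbidden parking space. Any j of these fix j positions, leaving (8−j)! ways to fill the rest, and there are C(7,j) ways to pick which j.
By inclusion–exclusion, the number of valid placements is Σ_{j=0}^{7} (−1)^j C(7,j)·(8−j)!.
Computing: 40320 − 35280 + 15120 − 4200 + 840 − 126 + 14 − 1 = 16687.

16687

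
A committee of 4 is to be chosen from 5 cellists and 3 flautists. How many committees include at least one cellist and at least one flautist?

Unrestricted: C(8,4) = 70 ways to pick any 4 of the 8.
Selections missing a whole group: no cellists → C(3,4) = 0; no flautists → C(5,4) = 5.
Both groups omitted at once is impossible, so 70 − 5 = 65.

65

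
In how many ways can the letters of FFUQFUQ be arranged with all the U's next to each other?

60

Treat the 2 copies of U as a single block. The multiset to arrange is then {UU, F, F, F, Q, Q}, 6 items in all.
That gives (6)!/(3!·2!) = 60 arrangements.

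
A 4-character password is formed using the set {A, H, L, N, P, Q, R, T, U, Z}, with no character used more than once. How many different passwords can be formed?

This is a permutation of 4 out of 10: P(10,4) = 10!/6!.
That product is 10 × 9 × 8 × 7 = 5040.

5040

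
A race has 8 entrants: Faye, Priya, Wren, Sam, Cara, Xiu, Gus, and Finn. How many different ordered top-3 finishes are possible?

336

This is an ordered selection of 3 from 8: P(8,3).
That gives 8 × 7 × 6 = 336.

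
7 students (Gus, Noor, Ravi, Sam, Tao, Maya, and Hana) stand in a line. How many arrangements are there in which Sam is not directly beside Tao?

3600

Of the 7! = 5040 arrangements, those with Sam and Tao adjacent number 2 × 6! = 1440 (treat the pair as a block with 2 internal orders).
Complementary counting: 5040 − 1440 = 3600.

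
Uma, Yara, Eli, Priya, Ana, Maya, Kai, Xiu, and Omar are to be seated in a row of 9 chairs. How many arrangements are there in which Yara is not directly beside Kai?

282240

There are 9! = 362880 arrangements in all. If Yara and Kai are adjacent, merging them into one block gives 2·(8)! = 80640 arrangements.
So 362880 − 80640 = 282240 arrangements keep them apart.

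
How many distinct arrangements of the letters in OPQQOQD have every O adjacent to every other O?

Treat the 2 copies of O as a single block. The multiset to arrange is then {OO, D, P, Q, Q, Q}, 6 items in all.
That gives (6)!/(3!) = 120 arrangements.

120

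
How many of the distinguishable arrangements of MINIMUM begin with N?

With the first slot taken by N, it remains to arrange the other 6 letters (MIIMUM).
Those 6 letters have I appearing twice and M appearing 3 times, giving (6)!/(3!·2!) = 60.

60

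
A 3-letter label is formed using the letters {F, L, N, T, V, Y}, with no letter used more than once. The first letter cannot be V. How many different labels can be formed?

100

The first letter has 6−1 = 5 choices (anything except V).
The remaining 2 letters are filled from the other 5 symbols without repetition: 5 × 4 = 20.
Total: 5 × 20 = 100.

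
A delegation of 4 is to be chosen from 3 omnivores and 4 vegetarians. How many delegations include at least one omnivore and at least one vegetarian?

34

Unrestricted: C(7,4) = 35 ways to pick any 4 of the 7.
Subtract selections that omit an entire group: no omnivores → C(4,4) = 1; no vegetarians → C(3,4) = 0.
Both groups omitted at once is impossible, so 35 − 1 = 34.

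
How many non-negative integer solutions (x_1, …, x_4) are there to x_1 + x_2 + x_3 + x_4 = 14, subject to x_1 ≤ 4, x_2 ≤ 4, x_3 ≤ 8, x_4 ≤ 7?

By stars and bars, unrestricted non-negative solutions to x_1+…+x_4 = 14 number C(14+3,3) = 680.
Subtract solutions that violate a single cap (substitute x_i' = x_i − (cap_i+1)): x_1 ≥ 5 gives C(12,3) = 220; x_2 ≥ 5 gives C(12,3) = 220; x_3 ≥ 9 gives C(8,3) = 56; x_4 ≥ 8 gives C(9,3) = 84. Together 580.
Add back pairs where two caps are both exceeded: 35 + 1 + 4 + 1 + 4 + 0 = 45.
By inclusion–exclusion the count is 680 − 580 + 45 = 145.

145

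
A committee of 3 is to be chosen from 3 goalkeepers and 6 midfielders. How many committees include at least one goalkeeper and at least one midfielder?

Unrestricted: C(9,3) = 84 ways to pick any 3 of the 9.
Selections missing a whole group: no goalkeepers → C(6,3) = 20; no midfielders → C(3,3) = 1.
Both groups omitted at once is impossible, so 84 − 21 = 63.

63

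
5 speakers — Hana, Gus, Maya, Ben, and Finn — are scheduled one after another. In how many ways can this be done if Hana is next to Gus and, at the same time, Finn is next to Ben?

Treat {Hana,Gus} as one block (2 orders) and {Finn,Ben} as another (2 orders).
That leaves 3 units to arrange: 2 × 2 × 3! = 4 × 6 = 24.

24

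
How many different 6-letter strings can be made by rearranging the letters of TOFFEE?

180

The 6 letters of TOFFEE have repeats: E appearing twice and F appearing twice.
Dividing 6! = 720 by 2!·2! = 4 for the repeated letters gives 180.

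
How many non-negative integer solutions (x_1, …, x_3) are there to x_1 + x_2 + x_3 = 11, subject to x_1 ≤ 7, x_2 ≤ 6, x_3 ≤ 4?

25

Without the upper bounds there are C(13,2) = 78 ways to split 11 among 3 variables.
Subtract solutions that violate a single cap (substitute x_i' = x_i − (cap_i+1)): x_1 ≥ 8 gives C(5,2) = 10; x_2 ≥ 7 gives C(6,2) = 15; x_3 ≥ 5 gives C(8,2) = 28. Together 53.
No two caps can be exceeded simultaneously, so the pair terms are all 0.
By inclusion–exclusion the count is 78 − 53 + 0 = 25.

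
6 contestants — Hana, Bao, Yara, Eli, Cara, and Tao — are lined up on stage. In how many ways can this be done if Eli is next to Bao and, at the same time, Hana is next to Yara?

Treat {Eli,Bao} as one block (2 orders) and {Hana,Yara} as another (2 orders).
That leaves 4 units to arrange: 2 × 2 × 4! = 4 × 24 = 96.

96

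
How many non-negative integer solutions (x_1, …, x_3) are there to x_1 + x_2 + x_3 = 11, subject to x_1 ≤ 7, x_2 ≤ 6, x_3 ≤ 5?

By stars and bars, unrestricted non-negative solutions to x_1+…+x_3 = 11 number C(11+2,2) = 78.
Subtract solutions that violate a single cap (substitute x_i' = x_i − (cap_i+1)): x_1 ≥ 8 gives C(5,2) = 10; x_2 ≥ 7 gives C(6,2) = 15; x_3 ≥ 6 gives C(7,2) = 21. Together 46.
No two caps can be exceeded simultaneously, so the pair terms are all 0.
By inclusion–exclusion the count is 78 − 46 + 0 = 32.

32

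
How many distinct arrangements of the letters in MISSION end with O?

180

Fix O in the last position and arrange the remaining 6 letters.
Those 6 letters have I appearing twice and S appearing twice, giving (6)!/(2!·2!) = 180.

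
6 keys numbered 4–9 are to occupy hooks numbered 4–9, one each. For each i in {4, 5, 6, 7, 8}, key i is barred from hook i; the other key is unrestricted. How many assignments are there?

309

Let Aᵢ (for 4 ≤ i ≤ 8) be the placements that put key i in its forbidden hook. Any j of these fix j positions, leaving (6−j)! ways to fill the rest, and there are C(5,j) ways to pick which j.
By inclusion–exclusion, the number of valid placements is Σ_{j=0}^{5} (−1)^j C(5,j)·(6−j)!.
Computing: 720 − 600 + 240 − 60 + 10 − 1 = 309.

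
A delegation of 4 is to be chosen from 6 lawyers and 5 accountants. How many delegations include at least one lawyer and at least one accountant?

Unrestricted: C(11,4) = 330 ways to pick any 4 of the 11.
Subtract selections that omit an entire group: no lawyers → C(5,4) = 5; no accountants → C(6,4) = 15.
Both groups omitted at once is impossible, so 330 − 20 = 310.

310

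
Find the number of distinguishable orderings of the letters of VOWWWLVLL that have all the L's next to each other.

Treat the 3 copies of L as a single block. The multiset to arrange is then {LLL, O, V, V, W, W, W}, 7 items in all.
That gives (7)!/(3!·2!) = 420 arrangements.

420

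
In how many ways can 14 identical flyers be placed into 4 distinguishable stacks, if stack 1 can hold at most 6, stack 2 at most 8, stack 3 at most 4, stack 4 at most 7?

Ignoring the caps, the number of non-negative solutions to x_1+…+x_4 = 14 is C(17,3) = 680.
Subtract solutions that violate a single cap (substitute x_i' = x_i − (cap_i+1)): x_1 ≥ 7 gives C(10,3) = 120; x_2 ≥ 9 gives C(8,3) = 56; x_3 ≥ 5 gives C(12,3) = 220; x_4 ≥ 8 gives C(9,3) = 84. Together 480.
Add back pairs where two caps are both exceeded: 0 + 10 + 0 + 1 + 0 + 4 = 15.
By inclusion–exclusion the count is 680 − 480 + 15 = 215.

215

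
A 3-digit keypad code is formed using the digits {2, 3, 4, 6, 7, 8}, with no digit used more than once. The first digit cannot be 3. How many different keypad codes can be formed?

The first digit has 6−1 = 5 choices (anything except 3).
The remaining 2 digits are filled from the other 5 symbols without repetition: 5 × 4 = 20.
Total: 5 × 20 = 100.

100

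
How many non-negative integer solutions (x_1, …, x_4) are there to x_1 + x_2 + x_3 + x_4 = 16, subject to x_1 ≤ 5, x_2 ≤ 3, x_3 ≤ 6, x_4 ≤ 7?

52

Ignoring the caps, the number of non-negative solutions to x_1+…+x_4 = 16 is C(19,3) = 969.
Subtract solutions that violate a single cap (substitute x_i' = x_i − (cap_i+1)): x_1 ≥ 6 gives C(13,3) = 286; x_2 ≥ 4 gives C(15,3) = 455; x_3 ≥ 7 gives C(12,3) = 220; x_4 ≥ 8 gives C(11,3) = 165. Together 1126.
Add back pairs where two caps are both exceeded: 84 + 20 + 10 + 56 + 35 + 4 = 209.
By inclusion–exclusion the count is 969 − 1126 + 209 = 52.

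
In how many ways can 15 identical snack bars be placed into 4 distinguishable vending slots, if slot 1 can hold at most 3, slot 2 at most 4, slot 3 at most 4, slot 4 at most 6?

10

By stars and bars, unrestricted non-negative solutions to x_1+…+x_4 = 15 number C(15+3,3) = 816.
Subtract solutions that violate a single cap (substitute x_i' = x_i − (cap_i+1)): x_1 ≥ 4 gives C(14,3) = 364; x_2 ≥ 5 gives C(13,3) = 286; x_3 ≥ 5 gives C(13,3) = 286; x_4 ≥ 7 gives C(11,3) = 165. Together 1101.
Add back pairs where two caps are both exceeded: 84 + 84 + 35 + 56 + 20 + 20 = 299.
Subtract triples: 4 + 0 + 0 + 0 = 4.
By inclusion–exclusion the count is 816 − 1101 + 299 − 4 = 10.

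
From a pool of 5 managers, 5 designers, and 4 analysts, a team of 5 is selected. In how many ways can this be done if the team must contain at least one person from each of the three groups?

Unrestricted: C(14,5) = 2002 ways to pick any 5 of the 14.
Selections missing a whole group: no managers → C(9,5) = 126; no designers → C(9,5) = 126; no analysts → C(10,5) = 252.
Add back selections omitting two groups (i.e. drawn from a single group): C(5,5) + C(5,5) + C(4,5) = 2.
By inclusion–exclusion: 2002 − 504 + 2 = 1500.

1500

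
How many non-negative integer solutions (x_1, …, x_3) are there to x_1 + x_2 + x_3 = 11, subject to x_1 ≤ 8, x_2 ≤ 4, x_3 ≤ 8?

38

Ignoring the caps, the number of non-negative solutions to x_1+…+x_3 = 11 is C(13,2) = 78.
Subtract solutions that violate a single cap (substitute x_i' = x_i − (cap_i+1)): x_1 ≥ 9 gives C(4,2) = 6; x_2 ≥ 5 gives C(8,2) = 28; x_3 ≥ 9 gives C(4,2) = 6. Together 40.
No two caps can be exceeded simultaneously, so the pair terms are all 0.
By inclusion–exclusion the count is 78 − 40 + 0 = 38.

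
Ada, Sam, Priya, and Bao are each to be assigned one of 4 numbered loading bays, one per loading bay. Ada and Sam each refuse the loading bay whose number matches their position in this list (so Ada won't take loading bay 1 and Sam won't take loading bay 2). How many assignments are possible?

14

Let Aᵢ (for i ∈ {1, 2}) be the placements that put person i in their forbidden loading bay. Any j of these fix j positions, leaving (4−j)! ways to fill the rest, and there are C(2,j) ways to pick which j.
By inclusion–exclusion, the number of valid placements is Σ_{j=0}^{2} (−1)^j C(2,j)·(4−j)!.
Computing: 24 − 12 + 2 = 14.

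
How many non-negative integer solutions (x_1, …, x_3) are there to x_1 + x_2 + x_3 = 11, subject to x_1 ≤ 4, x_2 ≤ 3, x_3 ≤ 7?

By stars and bars, unrestricted non-negative solutions to x_1+…+x_3 = 11 number C(11+2,2) = 78.
Subtract solutions that violate a single cap (substitute x_i' = x_i − (cap_i+1)): x_1 ≥ 5 gives C(8,2) = 28; x_2 ≥ 4 gives C(9,2) = 36; x_3 ≥ 8 gives C(5,2) = 10. Together 74.
Add back pairs where two caps are both exceeded: 6 + 0 + 0 = 6.
By inclusion–exclusion the count is 78 − 74 + 6 = 10.

10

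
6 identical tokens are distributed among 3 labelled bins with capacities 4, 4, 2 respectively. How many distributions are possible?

12

By stars and bars, unrestricted non-negative solutions to x_1+…+x_3 = 6 number C(6+2,2) = 28.
Subtract solutions that violate a single cap (substitute x_i' = x_i − (cap_i+1)): x_1 ≥ 5 gives C(3,2) = 3; x_2 ≥ 5 gives C(3,2) = 3; x_3 ≥ 3 gives C(5,2) = 10. Together 16.
No two caps can be exceeded simultaneously, so the pair terms are all 0.
By inclusion–exclusion the count is 28 − 16 + 0 = 12.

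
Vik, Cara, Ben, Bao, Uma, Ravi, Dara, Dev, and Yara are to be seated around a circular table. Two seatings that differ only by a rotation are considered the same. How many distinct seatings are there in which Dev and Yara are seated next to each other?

10080

Glue Dev and Yara into a block (2 internal orders). Seating 8 units around a circle gives (7)! arrangements.
So 2 × (7)! = 2 × 5040 = 10080.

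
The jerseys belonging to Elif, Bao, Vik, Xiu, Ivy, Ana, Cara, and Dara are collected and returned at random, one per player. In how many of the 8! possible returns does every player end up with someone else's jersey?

Count assignments avoiding every fixed point. For any j of the 8 players fixed to their old jersey, the other 8−j can be arranged in (8−j)! ways.
By inclusion–exclusion this is Σ_{j=0}^{8} (−1)^j C(8,j)·(8−j)!.
Computing: 40320 − 40320 + 20160 − 6720 + 1680 − 336 + 56 − 8 + 1 = 14833.

14833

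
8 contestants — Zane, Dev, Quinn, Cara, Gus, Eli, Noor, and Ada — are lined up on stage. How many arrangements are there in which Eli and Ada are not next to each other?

30240

Of the 8! = 40320 arrangements, those with Eli and Ada adjacent number 2 × 7! = 10080 (treat the pair as a block with 2 internal orders).
Complementary counting: 40320 − 10080 = 30240.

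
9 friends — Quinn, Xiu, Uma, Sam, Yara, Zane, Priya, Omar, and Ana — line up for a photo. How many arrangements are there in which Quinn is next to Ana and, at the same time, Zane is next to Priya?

Treat {Quinn,Ana} as one block (2 orders) and {Zane,Priya} as another (2 orders).
That leaves 7 units to arrange: 2 × 2 × 7! = 4 × 5040 = 20160.

20160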